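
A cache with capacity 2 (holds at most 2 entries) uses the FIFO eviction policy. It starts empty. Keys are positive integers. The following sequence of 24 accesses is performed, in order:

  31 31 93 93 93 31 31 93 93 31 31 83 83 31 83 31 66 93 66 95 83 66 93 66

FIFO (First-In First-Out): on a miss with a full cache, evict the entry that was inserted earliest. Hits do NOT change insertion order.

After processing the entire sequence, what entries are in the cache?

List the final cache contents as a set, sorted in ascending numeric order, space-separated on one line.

FIFO simulation (capacity=2):
  1. access 31: MISS. Cache (old->new): [31]
  2. access 31: HIT. Cache (old->new): [31]
  3. access 93: MISS. Cache (old->new): [31 93]
  4. access 93: HIT. Cache (old->new): [31 93]
  5. access 93: HIT. Cache (old->new): [31 93]
  6. access 31: HIT. Cache (old->new): [31 93]
  7. access 31: HIT. Cache (old->new): [31 93]
  8. access 93: HIT. Cache (old->new): [31 93]
  9. access 93: HIT. Cache (old->new): [31 93]
  10. access 31: HIT. Cache (old->new): [31 93]
  11. access 31: HIT. Cache (old->new): [31 93]
  12. access 83: MISS, evict 31. Cache (old->new): [93 83]
  13. access 83: HIT. Cache (old->new): [93 83]
  14. access 31: MISS, evict 93. Cache (old->new): [83 31]
  15. access 83: HIT. Cache (old->new): [83 31]
  16. access 31: HIT. Cache (old->new): [83 31]
  17. access 66: MISS, evict 83. Cache (old->new): [31 66]
  18. access 93: MISS, evict 31. Cache (old->new): [66 93]
  19. access 66: HIT. Cache (old->new): [66 93]
  20. access 95: MISS, evict 66. Cache (old->new): [93 95]
  21. access 83: MISS, evict 93. Cache (old->new): [95 83]
  22. access 66: MISS, evict 95. Cache (old->new): [83 66]
  23. access 93: MISS, evict 83. Cache (old->new): [66 93]
  24. access 66: HIT. Cache (old->new): [66 93]
Total: 14 hits, 10 misses, 8 evictions

Answer: 66 93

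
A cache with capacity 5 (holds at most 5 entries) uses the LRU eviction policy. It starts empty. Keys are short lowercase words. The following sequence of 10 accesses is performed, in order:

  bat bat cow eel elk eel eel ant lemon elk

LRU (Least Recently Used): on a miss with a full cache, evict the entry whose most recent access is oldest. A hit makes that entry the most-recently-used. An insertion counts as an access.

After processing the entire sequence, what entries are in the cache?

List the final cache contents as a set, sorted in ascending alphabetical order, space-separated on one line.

LRU simulation (capacity=5):
  1. access bat: MISS. Cache (LRU->MRU): [bat]
  2. access bat: HIT. Cache (LRU->MRU): [bat]
  3. access cow: MISS. Cache (LRU->MRU): [bat cow]
  4. access eel: MISS. Cache (LRU->MRU): [bat cow eel]
  5. access elk: MISS. Cache (LRU->MRU): [bat cow eel elk]
  6. access eel: HIT. Cache (LRU->MRU): [bat cow elk eel]
  7. access eel: HIT. Cache (LRU->MRU): [bat cow elk eel]
  8. access ant: MISS. Cache (LRU->MRU): [bat cow elk eel ant]
  9. access lemon: MISS, evict bat. Cache (LRU->MRU): [cow elk eel ant lemon]
  10. access elk: HIT. Cache (LRU->MRU): [cow eel ant lemon elk]
Total: 4 hits, 6 misses, 1 evictions

Answer: ant cow eel elk lemon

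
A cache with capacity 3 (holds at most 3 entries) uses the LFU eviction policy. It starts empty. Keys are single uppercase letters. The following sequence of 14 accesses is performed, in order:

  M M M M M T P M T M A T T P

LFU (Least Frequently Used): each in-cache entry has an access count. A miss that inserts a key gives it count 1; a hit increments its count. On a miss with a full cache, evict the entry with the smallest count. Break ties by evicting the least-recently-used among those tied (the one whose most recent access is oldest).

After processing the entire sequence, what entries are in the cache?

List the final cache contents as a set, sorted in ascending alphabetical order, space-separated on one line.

Answer: M P T

Derivation:
LFU simulation (capacity=3):
  1. access M: MISS. Cache: [M(c=1)]
  2. access M: HIT, count now 2. Cache: [M(c=2)]
  3. access M: HIT, count now 3. Cache: [M(c=3)]
  4. access M: HIT, count now 4. Cache: [M(c=4)]
  5. access M: HIT, count now 5. Cache: [M(c=5)]
  6. access T: MISS. Cache: [T(c=1) M(c=5)]
  7. access P: MISS. Cache: [T(c=1) P(c=1) M(c=5)]
  8. access M: HIT, count now 6. Cache: [T(c=1) P(c=1) M(c=6)]
  9. access T: HIT, count now 2. Cache: [P(c=1) T(c=2) M(c=6)]
  10. access M: HIT, count now 7. Cache: [P(c=1) T(c=2) M(c=7)]
  11. access A: MISS, evict P(c=1). Cache: [A(c=1) T(c=2) M(c=7)]
  12. access T: HIT, count now 3. Cache: [A(c=1) T(c=3) M(c=7)]
  13. access T: HIT, count now 4. Cache: [A(c=1) T(c=4) M(c=7)]
  14. access P: MISS, evict A(c=1). Cache: [P(c=1) T(c=4) M(c=7)]
Total: 9 hits, 5 misses, 2 evictions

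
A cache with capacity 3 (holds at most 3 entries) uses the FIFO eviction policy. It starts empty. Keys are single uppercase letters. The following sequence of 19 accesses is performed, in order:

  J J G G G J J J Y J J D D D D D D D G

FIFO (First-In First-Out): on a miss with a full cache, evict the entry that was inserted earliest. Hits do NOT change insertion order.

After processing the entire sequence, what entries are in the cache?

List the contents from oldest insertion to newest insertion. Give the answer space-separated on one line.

FIFO simulation (capacity=3):
  1. access J: MISS. Cache (old->new): [J]
  2. access J: HIT. Cache (old->new): [J]
  3. access G: MISS. Cache (old->new): [J G]
  4. access G: HIT. Cache (old->new): [J G]
  5. access G: HIT. Cache (old->new): [J G]
  6. access J: HIT. Cache (old->new): [J G]
  7. access J: HIT. Cache (old->new): [J G]
  8. access J: HIT. Cache (old->new): [J G]
  9. access Y: MISS. Cache (old->new): [J G Y]
  10. access J: HIT. Cache (old->new): [J G Y]
  11. access J: HIT. Cache (old->new): [J G Y]
  12. access D: MISS, evict J. Cache (old->new): [G Y D]
  13. access D: HIT. Cache (old->new): [G Y D]
  14. access D: HIT. Cache (old->new): [G Y D]
  15. access D: HIT. Cache (old->new): [G Y D]
  16. access D: HIT. Cache (old->new): [G Y D]
  17. access D: HIT. Cache (old->new): [G Y D]
  18. access D: HIT. Cache (old->new): [G Y D]
  19. access G: HIT. Cache (old->new): [G Y D]
Total: 15 hits, 4 misses, 1 evictions

Answer: G Y D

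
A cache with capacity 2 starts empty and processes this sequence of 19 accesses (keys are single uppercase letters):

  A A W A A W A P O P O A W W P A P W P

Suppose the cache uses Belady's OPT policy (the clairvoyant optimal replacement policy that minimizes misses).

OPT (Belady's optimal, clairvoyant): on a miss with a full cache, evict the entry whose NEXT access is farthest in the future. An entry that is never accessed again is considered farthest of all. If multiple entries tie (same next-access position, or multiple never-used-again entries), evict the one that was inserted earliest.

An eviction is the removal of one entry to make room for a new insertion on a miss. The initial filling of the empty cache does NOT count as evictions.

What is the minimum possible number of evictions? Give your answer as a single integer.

OPT (Belady) simulation (capacity=2):
  1. access A: MISS. Cache: [A]
  2. access A: HIT. Next use of A: step 4. Cache: [A]
  3. access W: MISS. Cache: [A W]
  4. access A: HIT. Next use of A: step 5. Cache: [A W]
  5. access A: HIT. Next use of A: step 7. Cache: [A W]
  6. access W: HIT. Next use of W: step 13. Cache: [A W]
  7. access A: HIT. Next use of A: step 12. Cache: [A W]
  8. access P: MISS, evict W (next use: step 13). Cache: [A P]
  9. access O: MISS, evict A (next use: step 12). Cache: [P O]
  10. access P: HIT. Next use of P: step 15. Cache: [P O]
  11. access O: HIT. Next use of O: never. Cache: [P O]
  12. access A: MISS, evict O (next use: never). Cache: [P A]
  13. access W: MISS, evict A (next use: step 16). Cache: [P W]
  14. access W: HIT. Next use of W: step 18. Cache: [P W]
  15. access P: HIT. Next use of P: step 17. Cache: [P W]
  16. access A: MISS, evict W (next use: step 18). Cache: [P A]
  17. access P: HIT. Next use of P: step 19. Cache: [P A]
  18. access W: MISS, evict A (next use: never). Cache: [P W]
  19. access P: HIT. Next use of P: never. Cache: [P W]
Total: 11 hits, 8 misses, 6 evictions

Answer: 6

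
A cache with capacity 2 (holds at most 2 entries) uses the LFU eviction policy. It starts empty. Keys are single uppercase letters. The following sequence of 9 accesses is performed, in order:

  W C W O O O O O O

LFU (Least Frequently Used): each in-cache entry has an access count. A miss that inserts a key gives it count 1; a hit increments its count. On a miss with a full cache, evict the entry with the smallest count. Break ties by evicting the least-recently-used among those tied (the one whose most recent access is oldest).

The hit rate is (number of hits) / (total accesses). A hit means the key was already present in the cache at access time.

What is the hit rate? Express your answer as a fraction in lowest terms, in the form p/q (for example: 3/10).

LFU simulation (capacity=2):
  1. access W: MISS. Cache: [W(c=1)]
  2. access C: MISS. Cache: [W(c=1) C(c=1)]
  3. access W: HIT, count now 2. Cache: [C(c=1) W(c=2)]
  4. access O: MISS, evict C(c=1). Cache: [O(c=1) W(c=2)]
  5. access O: HIT, count now 2. Cache: [W(c=2) O(c=2)]
  6. access O: HIT, count now 3. Cache: [W(c=2) O(c=3)]
  7. access O: HIT, count now 4. Cache: [W(c=2) O(c=4)]
  8. access O: HIT, count now 5. Cache: [W(c=2) O(c=5)]
  9. access O: HIT, count now 6. Cache: [W(c=2) O(c=6)]
Total: 6 hits, 3 misses, 1 evictions

Hit rate = 6/9 = 2/3

Answer: 2/3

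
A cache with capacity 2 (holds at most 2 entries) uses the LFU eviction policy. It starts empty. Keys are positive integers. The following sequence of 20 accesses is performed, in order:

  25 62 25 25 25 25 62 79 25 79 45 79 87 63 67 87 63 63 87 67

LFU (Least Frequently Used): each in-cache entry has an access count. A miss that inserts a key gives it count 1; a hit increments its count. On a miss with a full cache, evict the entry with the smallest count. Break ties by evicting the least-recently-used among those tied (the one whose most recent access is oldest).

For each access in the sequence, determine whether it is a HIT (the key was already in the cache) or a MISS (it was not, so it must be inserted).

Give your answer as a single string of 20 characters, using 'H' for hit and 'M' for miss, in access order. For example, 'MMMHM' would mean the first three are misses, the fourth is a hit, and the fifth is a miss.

LFU simulation (capacity=2):
  1. access 25: MISS. Cache: [25(c=1)]
  2. access 62: MISS. Cache: [25(c=1) 62(c=1)]
  3. access 25: HIT, count now 2. Cache: [62(c=1) 25(c=2)]
  4. access 25: HIT, count now 3. Cache: [62(c=1) 25(c=3)]
  5. access 25: HIT, count now 4. Cache: [62(c=1) 25(c=4)]
  6. access 25: HIT, count now 5. Cache: [62(c=1) 25(c=5)]
  7. access 62: HIT, count now 2. Cache: [62(c=2) 25(c=5)]
  8. access 79: MISS, evict 62(c=2). Cache: [79(c=1) 25(c=5)]
  9. access 25: HIT, count now 6. Cache: [79(c=1) 25(c=6)]
  10. access 79: HIT, count now 2. Cache: [79(c=2) 25(c=6)]
  11. access 45: MISS, evict 79(c=2). Cache: [45(c=1) 25(c=6)]
  12. access 79: MISS, evict 45(c=1). Cache: [79(c=1) 25(c=6)]
  13. access 87: MISS, evict 79(c=1). Cache: [87(c=1) 25(c=6)]
  14. access 63: MISS, evict 87(c=1). Cache: [63(c=1) 25(c=6)]
  15. access 67: MISS, evict 63(c=1). Cache: [67(c=1) 25(c=6)]
  16. access 87: MISS, evict 67(c=1). Cache: [87(c=1) 25(c=6)]
  17. access 63: MISS, evict 87(c=1). Cache: [63(c=1) 25(c=6)]
  18. access 63: HIT, count now 2. Cache: [63(c=2) 25(c=6)]
  19. access 87: MISS, evict 63(c=2). Cache: [87(c=1) 25(c=6)]
  20. access 67: MISS, evict 87(c=1). Cache: [67(c=1) 25(c=6)]
Total: 8 hits, 12 misses, 10 evictions

Answer: MMHHHHHMHHMMMMMMMHMM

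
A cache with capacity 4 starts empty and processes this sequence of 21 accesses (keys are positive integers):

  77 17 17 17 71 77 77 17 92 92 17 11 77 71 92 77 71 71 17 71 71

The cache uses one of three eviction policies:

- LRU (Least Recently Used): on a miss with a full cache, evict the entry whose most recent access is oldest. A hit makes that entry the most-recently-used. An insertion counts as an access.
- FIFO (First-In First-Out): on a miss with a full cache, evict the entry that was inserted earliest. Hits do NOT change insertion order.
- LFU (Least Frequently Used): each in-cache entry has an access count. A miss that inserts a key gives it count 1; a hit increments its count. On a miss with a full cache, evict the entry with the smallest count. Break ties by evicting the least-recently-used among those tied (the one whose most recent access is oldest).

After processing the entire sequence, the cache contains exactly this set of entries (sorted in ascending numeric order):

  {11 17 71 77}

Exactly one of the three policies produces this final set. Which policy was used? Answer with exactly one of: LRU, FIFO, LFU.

Answer: FIFO

Derivation:
Simulating under each policy and comparing final sets:
  LRU: final set = {17 71 77 92} -> differs
  FIFO: final set = {11 17 71 77} -> MATCHES target
  LFU: final set = {17 71 77 92} -> differs
Only FIFO produces the target set.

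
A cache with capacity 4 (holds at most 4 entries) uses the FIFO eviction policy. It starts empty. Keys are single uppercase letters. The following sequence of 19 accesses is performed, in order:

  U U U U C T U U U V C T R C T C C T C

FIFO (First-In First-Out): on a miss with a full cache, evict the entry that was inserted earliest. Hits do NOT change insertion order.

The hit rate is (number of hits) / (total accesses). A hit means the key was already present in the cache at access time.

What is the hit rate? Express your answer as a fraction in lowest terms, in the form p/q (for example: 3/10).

Answer: 14/19

Derivation:
FIFO simulation (capacity=4):
  1. access U: MISS. Cache (old->new): [U]
  2. access U: HIT. Cache (old->new): [U]
  3. access U: HIT. Cache (old->new): [U]
  4. access U: HIT. Cache (old->new): [U]
  5. access C: MISS. Cache (old->new): [U C]
  6. access T: MISS. Cache (old->new): [U C T]
  7. access U: HIT. Cache (old->new): [U C T]
  8. access U: HIT. Cache (old->new): [U C T]
  9. access U: HIT. Cache (old->new): [U C T]
  10. access V: MISS. Cache (old->new): [U C T V]
  11. access C: HIT. Cache (old->new): [U C T V]
  12. access T: HIT. Cache (old->new): [U C T V]
  13. access R: MISS, evict U. Cache (old->new): [C T V R]
  14. access C: HIT. Cache (old->new): [C T V R]
  15. access T: HIT. Cache (old->new): [C T V R]
  16. access C: HIT. Cache (old->new): [C T V R]
  17. access C: HIT. Cache (old->new): [C T V R]
  18. access T: HIT. Cache (old->new): [C T V R]
  19. access C: HIT. Cache (old->new): [C T V R]
Total: 14 hits, 5 misses, 1 evictions

Hit rate = 14/19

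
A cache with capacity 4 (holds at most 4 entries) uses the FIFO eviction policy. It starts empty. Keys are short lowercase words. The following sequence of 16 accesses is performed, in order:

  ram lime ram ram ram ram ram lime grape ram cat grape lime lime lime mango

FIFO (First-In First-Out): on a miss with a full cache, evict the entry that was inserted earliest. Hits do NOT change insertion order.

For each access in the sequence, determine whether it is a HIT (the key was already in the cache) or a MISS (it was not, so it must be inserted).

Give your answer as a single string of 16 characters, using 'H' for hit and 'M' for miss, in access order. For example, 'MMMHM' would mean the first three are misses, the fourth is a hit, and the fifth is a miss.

FIFO simulation (capacity=4):
  1. access ram: MISS. Cache (old->new): [ram]
  2. access lime: MISS. Cache (old->new): [ram lime]
  3. access ram: HIT. Cache (old->new): [ram lime]
  4. access ram: HIT. Cache (old->new): [ram lime]
  5. access ram: HIT. Cache (old->new): [ram lime]
  6. access ram: HIT. Cache (old->new): [ram lime]
  7. access ram: HIT. Cache (old->new): [ram lime]
  8. access lime: HIT. Cache (old->new): [ram lime]
  9. access grape: MISS. Cache (old->new): [ram lime grape]
  10. access ram: HIT. Cache (old->new): [ram lime grape]
  11. access cat: MISS. Cache (old->new): [ram lime grape cat]
  12. access grape: HIT. Cache (old->new): [ram lime grape cat]
  13. access lime: HIT. Cache (old->new): [ram lime grape cat]
  14. access lime: HIT. Cache (old->new): [ram lime grape cat]
  15. access lime: HIT. Cache (old->new): [ram lime grape cat]
  16. access mango: MISS, evict ram. Cache (old->new): [lime grape cat mango]
Total: 11 hits, 5 misses, 1 evictions

Answer: MMHHHHHHMHMHHHHM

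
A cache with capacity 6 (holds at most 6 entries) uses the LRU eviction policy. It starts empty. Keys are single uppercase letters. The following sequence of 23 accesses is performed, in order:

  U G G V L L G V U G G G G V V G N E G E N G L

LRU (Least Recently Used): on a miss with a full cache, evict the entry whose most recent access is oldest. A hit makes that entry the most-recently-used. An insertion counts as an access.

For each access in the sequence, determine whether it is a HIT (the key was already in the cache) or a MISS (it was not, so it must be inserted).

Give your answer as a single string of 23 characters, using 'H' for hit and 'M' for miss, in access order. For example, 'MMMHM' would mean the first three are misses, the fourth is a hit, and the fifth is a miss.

LRU simulation (capacity=6):
  1. access U: MISS. Cache (LRU->MRU): [U]
  2. access G: MISS. Cache (LRU->MRU): [U G]
  3. access G: HIT. Cache (LRU->MRU): [U G]
  4. access V: MISS. Cache (LRU->MRU): [U G V]
  5. access L: MISS. Cache (LRU->MRU): [U G V L]
  6. access L: HIT. Cache (LRU->MRU): [U G V L]
  7. access G: HIT. Cache (LRU->MRU): [U V L G]
  8. access V: HIT. Cache (LRU->MRU): [U L G V]
  9. access U: HIT. Cache (LRU->MRU): [L G V U]
  10. access G: HIT. Cache (LRU->MRU): [L V U G]
  11. access G: HIT. Cache (LRU->MRU): [L V U G]
  12. access G: HIT. Cache (LRU->MRU): [L V U G]
  13. access G: HIT. Cache (LRU->MRU): [L V U G]
  14. access V: HIT. Cache (LRU->MRU): [L U G V]
  15. access V: HIT. Cache (LRU->MRU): [L U G V]
  16. access G: HIT. Cache (LRU->MRU): [L U V G]
  17. access N: MISS. Cache (LRU->MRU): [L U V G N]
  18. access E: MISS. Cache (LRU->MRU): [L U V G N E]
  19. access G: HIT. Cache (LRU->MRU): [L U V N E G]
  20. access E: HIT. Cache (LRU->MRU): [L U V N G E]
  21. access N: HIT. Cache (LRU->MRU): [L U V G E N]
  22. access G: HIT. Cache (LRU->MRU): [L U V E N G]
  23. access L: HIT. Cache (LRU->MRU): [U V E N G L]
Total: 17 hits, 6 misses, 0 evictions

Answer: MMHMMHHHHHHHHHHHMMHHHHH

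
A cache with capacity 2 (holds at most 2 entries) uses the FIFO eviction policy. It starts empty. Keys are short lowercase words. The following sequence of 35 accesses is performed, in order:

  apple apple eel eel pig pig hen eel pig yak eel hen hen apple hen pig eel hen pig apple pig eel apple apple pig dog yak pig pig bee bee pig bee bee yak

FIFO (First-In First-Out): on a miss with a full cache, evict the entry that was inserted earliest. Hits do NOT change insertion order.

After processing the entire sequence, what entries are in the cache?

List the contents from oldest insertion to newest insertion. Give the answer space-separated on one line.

Answer: bee yak

Derivation:
FIFO simulation (capacity=2):
  1. access apple: MISS. Cache (old->new): [apple]
  2. access apple: HIT. Cache (old->new): [apple]
  3. access eel: MISS. Cache (old->new): [apple eel]
  4. access eel: HIT. Cache (old->new): [apple eel]
  5. access pig: MISS, evict apple. Cache (old->new): [eel pig]
  6. access pig: HIT. Cache (old->new): [eel pig]
  7. access hen: MISS, evict eel. Cache (old->new): [pig hen]
  8. access eel: MISS, evict pig. Cache (old->new): [hen eel]
  9. access pig: MISS, evict hen. Cache (old->new): [eel pig]
  10. access yak: MISS, evict eel. Cache (old->new): [pig yak]
  11. access eel: MISS, evict pig. Cache (old->new): [yak eel]
  12. access hen: MISS, evict yak. Cache (old->new): [eel hen]
  13. access hen: HIT. Cache (old->new): [eel hen]
  14. access apple: MISS, evict eel. Cache (old->new): [hen apple]
  15. access hen: HIT. Cache (old->new): [hen apple]
  16. access pig: MISS, evict hen. Cache (old->new): [apple pig]
  17. access eel: MISS, evict apple. Cache (old->new): [pig eel]
  18. access hen: MISS, evict pig. Cache (old->new): [eel hen]
  19. access pig: MISS, evict eel. Cache (old->new): [hen pig]
  20. access apple: MISS, evict hen. Cache (old->new): [pig apple]
  21. access pig: HIT. Cache (old->new): [pig apple]
  22. access eel: MISS, evict pig. Cache (old->new): [apple eel]
  23. access apple: HIT. Cache (old->new): [apple eel]
  24. access apple: HIT. Cache (old->new): [apple eel]
  25. access pig: MISS, evict apple. Cache (old->new): [eel pig]
  26. access dog: MISS, evict eel. Cache (old->new): [pig dog]
  27. access yak: MISS, evict pig. Cache (old->new): [dog yak]
  28. access pig: MISS, evict dog. Cache (old->new): [yak pig]
  29. access pig: HIT. Cache (old->new): [yak pig]
  30. access bee: MISS, evict yak. Cache (old->new): [pig bee]
  31. access bee: HIT. Cache (old->new): [pig bee]
  32. access pig: HIT. Cache (old->new): [pig bee]
  33. access bee: HIT. Cache (old->new): [pig bee]
  34. access bee: HIT. Cache (old->new): [pig bee]
  35. access yak: MISS, evict pig. Cache (old->new): [bee yak]
Total: 13 hits, 22 misses, 20 evictions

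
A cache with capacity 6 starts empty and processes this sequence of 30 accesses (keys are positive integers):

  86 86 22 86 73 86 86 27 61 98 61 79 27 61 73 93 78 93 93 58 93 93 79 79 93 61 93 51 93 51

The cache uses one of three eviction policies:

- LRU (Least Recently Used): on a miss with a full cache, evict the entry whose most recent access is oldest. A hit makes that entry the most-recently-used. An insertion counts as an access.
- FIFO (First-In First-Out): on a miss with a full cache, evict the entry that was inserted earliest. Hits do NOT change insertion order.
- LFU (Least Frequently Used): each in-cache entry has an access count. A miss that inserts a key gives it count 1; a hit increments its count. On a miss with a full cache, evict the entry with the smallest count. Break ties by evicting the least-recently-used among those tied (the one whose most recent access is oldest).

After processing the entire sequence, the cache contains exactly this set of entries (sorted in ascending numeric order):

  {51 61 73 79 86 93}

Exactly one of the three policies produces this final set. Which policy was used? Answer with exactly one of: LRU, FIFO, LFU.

Answer: LFU

Derivation:
Simulating under each policy and comparing final sets:
  LRU: final set = {51 58 61 78 79 93} -> differs
  FIFO: final set = {51 58 78 79 93 98} -> differs
  LFU: final set = {51 61 73 79 86 93} -> MATCHES target
Only LFU produces the target set.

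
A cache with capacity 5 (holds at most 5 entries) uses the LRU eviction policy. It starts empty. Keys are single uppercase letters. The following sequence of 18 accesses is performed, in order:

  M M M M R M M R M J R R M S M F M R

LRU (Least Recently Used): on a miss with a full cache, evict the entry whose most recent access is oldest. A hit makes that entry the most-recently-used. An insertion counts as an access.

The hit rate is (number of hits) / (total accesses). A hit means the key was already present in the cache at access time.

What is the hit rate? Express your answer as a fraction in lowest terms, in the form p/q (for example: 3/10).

LRU simulation (capacity=5):
  1. access M: MISS. Cache (LRU->MRU): [M]
  2. access M: HIT. Cache (LRU->MRU): [M]
  3. access M: HIT. Cache (LRU->MRU): [M]
  4. access M: HIT. Cache (LRU->MRU): [M]
  5. access R: MISS. Cache (LRU->MRU): [M R]
  6. access M: HIT. Cache (LRU->MRU): [R M]
  7. access M: HIT. Cache (LRU->MRU): [R M]
  8. access R: HIT. Cache (LRU->MRU): [M R]
  9. access M: HIT. Cache (LRU->MRU): [R M]
  10. access J: MISS. Cache (LRU->MRU): [R M J]
  11. access R: HIT. Cache (LRU->MRU): [M J R]
  12. access R: HIT. Cache (LRU->MRU): [M J R]
  13. access M: HIT. Cache (LRU->MRU): [J R M]
  14. access S: MISS. Cache (LRU->MRU): [J R M S]
  15. access M: HIT. Cache (LRU->MRU): [J R S M]
  16. access F: MISS. Cache (LRU->MRU): [J R S M F]
  17. access M: HIT. Cache (LRU->MRU): [J R S F M]
  18. access R: HIT. Cache (LRU->MRU): [J S F M R]
Total: 13 hits, 5 misses, 0 evictions

Hit rate = 13/18

Answer: 13/18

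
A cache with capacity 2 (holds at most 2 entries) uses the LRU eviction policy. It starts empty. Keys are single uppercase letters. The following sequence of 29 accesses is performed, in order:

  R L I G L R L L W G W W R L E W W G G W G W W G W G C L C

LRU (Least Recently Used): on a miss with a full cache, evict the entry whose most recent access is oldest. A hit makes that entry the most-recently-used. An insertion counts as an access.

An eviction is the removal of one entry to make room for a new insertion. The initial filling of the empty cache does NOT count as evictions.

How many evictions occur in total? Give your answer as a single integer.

Answer: 13

Derivation:
LRU simulation (capacity=2):
  1. access R: MISS. Cache (LRU->MRU): [R]
  2. access L: MISS. Cache (LRU->MRU): [R L]
  3. access I: MISS, evict R. Cache (LRU->MRU): [L I]
  4. access G: MISS, evict L. Cache (LRU->MRU): [I G]
  5. access L: MISS, evict I. Cache (LRU->MRU): [G L]
  6. access R: MISS, evict G. Cache (LRU->MRU): [L R]
  7. access L: HIT. Cache (LRU->MRU): [R L]
  8. access L: HIT. Cache (LRU->MRU): [R L]
  9. access W: MISS, evict R. Cache (LRU->MRU): [L W]
  10. access G: MISS, evict L. Cache (LRU->MRU): [W G]
  11. access W: HIT. Cache (LRU->MRU): [G W]
  12. access W: HIT. Cache (LRU->MRU): [G W]
  13. access R: MISS, evict G. Cache (LRU->MRU): [W R]
  14. access L: MISS, evict W. Cache (LRU->MRU): [R L]
  15. access E: MISS, evict R. Cache (LRU->MRU): [L E]
  16. access W: MISS, evict L. Cache (LRU->MRU): [E W]
  17. access W: HIT. Cache (LRU->MRU): [E W]
  18. access G: MISS, evict E. Cache (LRU->MRU): [W G]
  19. access G: HIT. Cache (LRU->MRU): [W G]
  20. access W: HIT. Cache (LRU->MRU): [G W]
  21. access G: HIT. Cache (LRU->MRU): [W G]
  22. access W: HIT. Cache (LRU->MRU): [G W]
  23. access W: HIT. Cache (LRU->MRU): [G W]
  24. access G: HIT. Cache (LRU->MRU): [W G]
  25. access W: HIT. Cache (LRU->MRU): [G W]
  26. access G: HIT. Cache (LRU->MRU): [W G]
  27. access C: MISS, evict W. Cache (LRU->MRU): [G C]
  28. access L: MISS, evict G. Cache (LRU->MRU): [C L]
  29. access C: HIT. Cache (LRU->MRU): [L C]
Total: 14 hits, 15 misses, 13 evictions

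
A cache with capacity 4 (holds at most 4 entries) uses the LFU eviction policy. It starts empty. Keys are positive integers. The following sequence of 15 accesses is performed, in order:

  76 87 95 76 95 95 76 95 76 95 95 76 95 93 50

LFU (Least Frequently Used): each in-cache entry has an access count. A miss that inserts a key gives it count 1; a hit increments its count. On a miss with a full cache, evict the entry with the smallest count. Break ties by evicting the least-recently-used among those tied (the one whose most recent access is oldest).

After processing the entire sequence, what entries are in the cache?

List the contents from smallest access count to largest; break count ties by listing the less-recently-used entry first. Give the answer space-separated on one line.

Answer: 93 50 76 95

Derivation:
LFU simulation (capacity=4):
  1. access 76: MISS. Cache: [76(c=1)]
  2. access 87: MISS. Cache: [76(c=1) 87(c=1)]
  3. access 95: MISS. Cache: [76(c=1) 87(c=1) 95(c=1)]
  4. access 76: HIT, count now 2. Cache: [87(c=1) 95(c=1) 76(c=2)]
  5. access 95: HIT, count now 2. Cache: [87(c=1) 76(c=2) 95(c=2)]
  6. access 95: HIT, count now 3. Cache: [87(c=1) 76(c=2) 95(c=3)]
  7. access 76: HIT, count now 3. Cache: [87(c=1) 95(c=3) 76(c=3)]
  8. access 95: HIT, count now 4. Cache: [87(c=1) 76(c=3) 95(c=4)]
  9. access 76: HIT, count now 4. Cache: [87(c=1) 95(c=4) 76(c=4)]
  10. access 95: HIT, count now 5. Cache: [87(c=1) 76(c=4) 95(c=5)]
  11. access 95: HIT, count now 6. Cache: [87(c=1) 76(c=4) 95(c=6)]
  12. access 76: HIT, count now 5. Cache: [87(c=1) 76(c=5) 95(c=6)]
  13. access 95: HIT, count now 7. Cache: [87(c=1) 76(c=5) 95(c=7)]
  14. access 93: MISS. Cache: [87(c=1) 93(c=1) 76(c=5) 95(c=7)]
  15. access 50: MISS, evict 87(c=1). Cache: [93(c=1) 50(c=1) 76(c=5) 95(c=7)]
Total: 10 hits, 5 misses, 1 evictions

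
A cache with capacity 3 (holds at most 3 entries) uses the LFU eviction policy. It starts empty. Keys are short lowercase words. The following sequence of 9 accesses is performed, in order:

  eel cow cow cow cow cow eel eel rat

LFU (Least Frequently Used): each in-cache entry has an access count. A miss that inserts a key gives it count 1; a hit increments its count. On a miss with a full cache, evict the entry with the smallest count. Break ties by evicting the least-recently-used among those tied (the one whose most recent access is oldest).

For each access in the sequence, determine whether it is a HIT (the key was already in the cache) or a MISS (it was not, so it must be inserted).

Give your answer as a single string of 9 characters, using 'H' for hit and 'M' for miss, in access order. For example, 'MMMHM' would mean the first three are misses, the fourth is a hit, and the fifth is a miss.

Answer: MMHHHHHHM

Derivation:
LFU simulation (capacity=3):
  1. access eel: MISS. Cache: [eel(c=1)]
  2. access cow: MISS. Cache: [eel(c=1) cow(c=1)]
  3. access cow: HIT, count now 2. Cache: [eel(c=1) cow(c=2)]
  4. access cow: HIT, count now 3. Cache: [eel(c=1) cow(c=3)]
  5. access cow: HIT, count now 4. Cache: [eel(c=1) cow(c=4)]
  6. access cow: HIT, count now 5. Cache: [eel(c=1) cow(c=5)]
  7. access eel: HIT, count now 2. Cache: [eel(c=2) cow(c=5)]
  8. access eel: HIT, count now 3. Cache: [eel(c=3) cow(c=5)]
  9. access rat: MISS. Cache: [rat(c=1) eel(c=3) cow(c=5)]
Total: 6 hits, 3 misses, 0 evictions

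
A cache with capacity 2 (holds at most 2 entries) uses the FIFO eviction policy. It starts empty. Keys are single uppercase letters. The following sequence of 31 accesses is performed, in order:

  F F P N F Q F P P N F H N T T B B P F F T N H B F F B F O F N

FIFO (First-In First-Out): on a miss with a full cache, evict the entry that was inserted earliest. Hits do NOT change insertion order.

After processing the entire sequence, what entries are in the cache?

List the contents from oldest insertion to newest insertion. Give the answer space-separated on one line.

FIFO simulation (capacity=2):
  1. access F: MISS. Cache (old->new): [F]
  2. access F: HIT. Cache (old->new): [F]
  3. access P: MISS. Cache (old->new): [F P]
  4. access N: MISS, evict F. Cache (old->new): [P N]
  5. access F: MISS, evict P. Cache (old->new): [N F]
  6. access Q: MISS, evict N. Cache (old->new): [F Q]
  7. access F: HIT. Cache (old->new): [F Q]
  8. access P: MISS, evict F. Cache (old->new): [Q P]
  9. access P: HIT. Cache (old->new): [Q P]
  10. access N: MISS, evict Q. Cache (old->new): [P N]
  11. access F: MISS, evict P. Cache (old->new): [N F]
  12. access H: MISS, evict N. Cache (old->new): [F H]
  13. access N: MISS, evict F. Cache (old->new): [H N]
  14. access T: MISS, evict H. Cache (old->new): [N T]
  15. access T: HIT. Cache (old->new): [N T]
  16. access B: MISS, evict N. Cache (old->new): [T B]
  17. access B: HIT. Cache (old->new): [T B]
  18. access P: MISS, evict T. Cache (old->new): [B P]
  19. access F: MISS, evict B. Cache (old->new): [P F]
  20. access F: HIT. Cache (old->new): [P F]
  21. access T: MISS, evict P. Cache (old->new): [F T]
  22. access N: MISS, evict F. Cache (old->new): [T N]
  23. access H: MISS, evict T. Cache (old->new): [N H]
  24. access B: MISS, evict N. Cache (old->new): [H B]
  25. access F: MISS, evict H. Cache (old->new): [B F]
  26. access F: HIT. Cache (old->new): [B F]
  27. access B: HIT. Cache (old->new): [B F]
  28. access F: HIT. Cache (old->new): [B F]
  29. access O: MISS, evict B. Cache (old->new): [F O]
  30. access F: HIT. Cache (old->new): [F O]
  31. access N: MISS, evict F. Cache (old->new): [O N]
Total: 10 hits, 21 misses, 19 evictions

Answer: O N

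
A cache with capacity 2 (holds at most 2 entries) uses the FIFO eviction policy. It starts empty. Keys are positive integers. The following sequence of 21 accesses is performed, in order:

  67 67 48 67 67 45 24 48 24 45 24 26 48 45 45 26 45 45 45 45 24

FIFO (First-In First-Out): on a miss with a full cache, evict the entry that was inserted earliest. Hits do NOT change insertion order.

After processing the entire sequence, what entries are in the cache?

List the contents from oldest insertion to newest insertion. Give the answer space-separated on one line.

Answer: 26 24

Derivation:
FIFO simulation (capacity=2):
  1. access 67: MISS. Cache (old->new): [67]
  2. access 67: HIT. Cache (old->new): [67]
  3. access 48: MISS. Cache (old->new): [67 48]
  4. access 67: HIT. Cache (old->new): [67 48]
  5. access 67: HIT. Cache (old->new): [67 48]
  6. access 45: MISS, evict 67. Cache (old->new): [48 45]
  7. access 24: MISS, evict 48. Cache (old->new): [45 24]
  8. access 48: MISS, evict 45. Cache (old->new): [24 48]
  9. access 24: HIT. Cache (old->new): [24 48]
  10. access 45: MISS, evict 24. Cache (old->new): [48 45]
  11. access 24: MISS, evict 48. Cache (old->new): [45 24]
  12. access 26: MISS, evict 45. Cache (old->new): [24 26]
  13. access 48: MISS, evict 24. Cache (old->new): [26 48]
  14. access 45: MISS, evict 26. Cache (old->new): [48 45]
  15. access 45: HIT. Cache (old->new): [48 45]
  16. access 26: MISS, evict 48. Cache (old->new): [45 26]
  17. access 45: HIT. Cache (old->new): [45 26]
  18. access 45: HIT. Cache (old->new): [45 26]
  19. access 45: HIT. Cache (old->new): [45 26]
  20. access 45: HIT. Cache (old->new): [45 26]
  21. access 24: MISS, evict 45. Cache (old->new): [26 24]
Total: 9 hits, 12 misses, 10 evictions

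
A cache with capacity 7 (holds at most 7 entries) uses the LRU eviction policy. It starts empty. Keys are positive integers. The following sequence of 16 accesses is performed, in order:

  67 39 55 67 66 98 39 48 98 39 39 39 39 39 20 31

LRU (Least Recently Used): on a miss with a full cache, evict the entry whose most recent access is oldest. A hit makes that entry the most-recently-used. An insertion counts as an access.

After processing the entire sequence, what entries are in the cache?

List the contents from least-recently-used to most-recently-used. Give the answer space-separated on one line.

LRU simulation (capacity=7):
  1. access 67: MISS. Cache (LRU->MRU): [67]
  2. access 39: MISS. Cache (LRU->MRU): [67 39]
  3. access 55: MISS. Cache (LRU->MRU): [67 39 55]
  4. access 67: HIT. Cache (LRU->MRU): [39 55 67]
  5. access 66: MISS. Cache (LRU->MRU): [39 55 67 66]
  6. access 98: MISS. Cache (LRU->MRU): [39 55 67 66 98]
  7. access 39: HIT. Cache (LRU->MRU): [55 67 66 98 39]
  8. access 48: MISS. Cache (LRU->MRU): [55 67 66 98 39 48]
  9. access 98: HIT. Cache (LRU->MRU): [55 67 66 39 48 98]
  10. access 39: HIT. Cache (LRU->MRU): [55 67 66 48 98 39]
  11. access 39: HIT. Cache (LRU->MRU): [55 67 66 48 98 39]
  12. access 39: HIT. Cache (LRU->MRU): [55 67 66 48 98 39]
  13. access 39: HIT. Cache (LRU->MRU): [55 67 66 48 98 39]
  14. access 39: HIT. Cache (LRU->MRU): [55 67 66 48 98 39]
  15. access 20: MISS. Cache (LRU->MRU): [55 67 66 48 98 39 20]
  16. access 31: MISS, evict 55. Cache (LRU->MRU): [67 66 48 98 39 20 31]
Total: 8 hits, 8 misses, 1 evictions

Answer: 67 66 48 98 39 20 31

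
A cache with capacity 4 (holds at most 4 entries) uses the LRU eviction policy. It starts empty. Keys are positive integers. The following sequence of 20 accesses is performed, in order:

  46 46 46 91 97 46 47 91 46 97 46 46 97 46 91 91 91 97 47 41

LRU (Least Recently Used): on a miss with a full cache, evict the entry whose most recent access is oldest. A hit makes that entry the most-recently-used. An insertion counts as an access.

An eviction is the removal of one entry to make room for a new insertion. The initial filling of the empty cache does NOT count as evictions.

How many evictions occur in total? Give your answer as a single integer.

Answer: 1

Derivation:
LRU simulation (capacity=4):
  1. access 46: MISS. Cache (LRU->MRU): [46]
  2. access 46: HIT. Cache (LRU->MRU): [46]
  3. access 46: HIT. Cache (LRU->MRU): [46]
  4. access 91: MISS. Cache (LRU->MRU): [46 91]
  5. access 97: MISS. Cache (LRU->MRU): [46 91 97]
  6. access 46: HIT. Cache (LRU->MRU): [91 97 46]
  7. access 47: MISS. Cache (LRU->MRU): [91 97 46 47]
  8. access 91: HIT. Cache (LRU->MRU): [97 46 47 91]
  9. access 46: HIT. Cache (LRU->MRU): [97 47 91 46]
  10. access 97: HIT. Cache (LRU->MRU): [47 91 46 97]
  11. access 46: HIT. Cache (LRU->MRU): [47 91 97 46]
  12. access 46: HIT. Cache (LRU->MRU): [47 91 97 46]
  13. access 97: HIT. Cache (LRU->MRU): [47 91 46 97]
  14. access 46: HIT. Cache (LRU->MRU): [47 91 97 46]
  15. access 91: HIT. Cache (LRU->MRU): [47 97 46 91]
  16. access 91: HIT. Cache (LRU->MRU): [47 97 46 91]
  17. access 91: HIT. Cache (LRU->MRU): [47 97 46 91]
  18. access 97: HIT. Cache (LRU->MRU): [47 46 91 97]
  19. access 47: HIT. Cache (LRU->MRU): [46 91 97 47]
  20. access 41: MISS, evict 46. Cache (LRU->MRU): [91 97 47 41]
Total: 15 hits, 5 misses, 1 evictions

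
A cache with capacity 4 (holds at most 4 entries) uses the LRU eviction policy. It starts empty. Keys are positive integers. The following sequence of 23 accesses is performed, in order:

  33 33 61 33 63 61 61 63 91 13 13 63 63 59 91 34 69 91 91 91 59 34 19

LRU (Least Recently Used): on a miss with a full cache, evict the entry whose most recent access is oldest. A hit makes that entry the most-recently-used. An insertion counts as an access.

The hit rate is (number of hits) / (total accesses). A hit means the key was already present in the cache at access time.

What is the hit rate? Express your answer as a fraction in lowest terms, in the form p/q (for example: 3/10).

LRU simulation (capacity=4):
  1. access 33: MISS. Cache (LRU->MRU): [33]
  2. access 33: HIT. Cache (LRU->MRU): [33]
  3. access 61: MISS. Cache (LRU->MRU): [33 61]
  4. access 33: HIT. Cache (LRU->MRU): [61 33]
  5. access 63: MISS. Cache (LRU->MRU): [61 33 63]
  6. access 61: HIT. Cache (LRU->MRU): [33 63 61]
  7. access 61: HIT. Cache (LRU->MRU): [33 63 61]
  8. access 63: HIT. Cache (LRU->MRU): [33 61 63]
  9. access 91: MISS. Cache (LRU->MRU): [33 61 63 91]
  10. access 13: MISS, evict 33. Cache (LRU->MRU): [61 63 91 13]
  11. access 13: HIT. Cache (LRU->MRU): [61 63 91 13]
  12. access 63: HIT. Cache (LRU->MRU): [61 91 13 63]
  13. access 63: HIT. Cache (LRU->MRU): [61 91 13 63]
  14. access 59: MISS, evict 61. Cache (LRU->MRU): [91 13 63 59]
  15. access 91: HIT. Cache (LRU->MRU): [13 63 59 91]
  16. access 34: MISS, evict 13. Cache (LRU->MRU): [63 59 91 34]
  17. access 69: MISS, evict 63. Cache (LRU->MRU): [59 91 34 69]
  18. access 91: HIT. Cache (LRU->MRU): [59 34 69 91]
  19. access 91: HIT. Cache (LRU->MRU): [59 34 69 91]
  20. access 91: HIT. Cache (LRU->MRU): [59 34 69 91]
  21. access 59: HIT. Cache (LRU->MRU): [34 69 91 59]
  22. access 34: HIT. Cache (LRU->MRU): [69 91 59 34]
  23. access 19: MISS, evict 69. Cache (LRU->MRU): [91 59 34 19]
Total: 14 hits, 9 misses, 5 evictions

Hit rate = 14/23

Answer: 14/23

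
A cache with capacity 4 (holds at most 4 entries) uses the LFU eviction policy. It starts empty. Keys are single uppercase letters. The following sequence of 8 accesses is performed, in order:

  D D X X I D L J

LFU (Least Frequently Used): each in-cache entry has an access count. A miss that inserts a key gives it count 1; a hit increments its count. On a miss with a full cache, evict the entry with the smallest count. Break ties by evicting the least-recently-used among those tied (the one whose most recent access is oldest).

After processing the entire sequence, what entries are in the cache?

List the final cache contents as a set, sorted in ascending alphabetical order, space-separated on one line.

LFU simulation (capacity=4):
  1. access D: MISS. Cache: [D(c=1)]
  2. access D: HIT, count now 2. Cache: [D(c=2)]
  3. access X: MISS. Cache: [X(c=1) D(c=2)]
  4. access X: HIT, count now 2. Cache: [D(c=2) X(c=2)]
  5. access I: MISS. Cache: [I(c=1) D(c=2) X(c=2)]
  6. access D: HIT, count now 3. Cache: [I(c=1) X(c=2) D(c=3)]
  7. access L: MISS. Cache: [I(c=1) L(c=1) X(c=2) D(c=3)]
  8. access J: MISS, evict I(c=1). Cache: [L(c=1) J(c=1) X(c=2) D(c=3)]
Total: 3 hits, 5 misses, 1 evictions

Answer: D J L X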